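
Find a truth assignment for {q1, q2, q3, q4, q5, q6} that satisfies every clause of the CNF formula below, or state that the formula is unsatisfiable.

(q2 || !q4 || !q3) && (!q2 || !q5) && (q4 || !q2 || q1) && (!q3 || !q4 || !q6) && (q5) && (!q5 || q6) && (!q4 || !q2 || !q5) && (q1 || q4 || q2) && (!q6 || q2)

(q5) alone gives q5 = true.
(!q2) alone gives q2 = false.
(q6) alone gives q6 = true.
But (!q6) is also a unit clause — contradiction.

UNSATISFIABLE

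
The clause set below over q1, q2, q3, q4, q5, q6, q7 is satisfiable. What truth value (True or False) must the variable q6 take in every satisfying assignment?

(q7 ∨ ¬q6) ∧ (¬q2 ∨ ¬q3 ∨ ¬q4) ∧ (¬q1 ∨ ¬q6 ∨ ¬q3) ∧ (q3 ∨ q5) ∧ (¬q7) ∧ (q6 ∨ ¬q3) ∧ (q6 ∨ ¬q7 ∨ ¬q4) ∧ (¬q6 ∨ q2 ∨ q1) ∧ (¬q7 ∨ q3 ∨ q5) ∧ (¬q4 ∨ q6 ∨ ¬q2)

Suppose q6 = True.
Unit clause (q7) forces q7 = True.
That conflicts with the unit clause (¬q7).
So every satisfying assignment has q6 = False.

False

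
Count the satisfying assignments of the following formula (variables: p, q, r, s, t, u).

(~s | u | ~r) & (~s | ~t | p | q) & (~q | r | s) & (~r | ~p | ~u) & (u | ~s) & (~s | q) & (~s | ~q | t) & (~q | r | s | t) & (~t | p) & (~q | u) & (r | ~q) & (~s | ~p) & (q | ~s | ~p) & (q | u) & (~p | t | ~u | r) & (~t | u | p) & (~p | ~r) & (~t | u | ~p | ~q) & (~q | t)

There are 2^6 = 64 truth assignments over (p, q, r, s, t, u).
Split on q. With q = 1, the clauses containing q are satisfied and ~q drops from the rest; 0 of the 2^5 = 32 assignments to the other variables satisfy what remains.
With q = 0, by the same count on the reduced clause set, 3 assignments work.
(One model: p=F, q=F, r=F, s=F, t=F, u=T.)
Total: 0 + 3 = 3.

3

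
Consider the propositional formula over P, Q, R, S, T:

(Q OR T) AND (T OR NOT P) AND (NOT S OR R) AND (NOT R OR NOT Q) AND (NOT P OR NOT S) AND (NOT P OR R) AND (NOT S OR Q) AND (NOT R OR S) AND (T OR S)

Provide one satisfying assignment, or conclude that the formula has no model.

Case Q = false:
Unit clause (T) forces T = true.
Unit clause (NOT S) forces S = false.
Unit clause (NOT R) forces R = false.
Unit clause (NOT P) forces P = false.
All clauses are satisfied.

P: false,  Q: false,  R: false,  S: false,  T: true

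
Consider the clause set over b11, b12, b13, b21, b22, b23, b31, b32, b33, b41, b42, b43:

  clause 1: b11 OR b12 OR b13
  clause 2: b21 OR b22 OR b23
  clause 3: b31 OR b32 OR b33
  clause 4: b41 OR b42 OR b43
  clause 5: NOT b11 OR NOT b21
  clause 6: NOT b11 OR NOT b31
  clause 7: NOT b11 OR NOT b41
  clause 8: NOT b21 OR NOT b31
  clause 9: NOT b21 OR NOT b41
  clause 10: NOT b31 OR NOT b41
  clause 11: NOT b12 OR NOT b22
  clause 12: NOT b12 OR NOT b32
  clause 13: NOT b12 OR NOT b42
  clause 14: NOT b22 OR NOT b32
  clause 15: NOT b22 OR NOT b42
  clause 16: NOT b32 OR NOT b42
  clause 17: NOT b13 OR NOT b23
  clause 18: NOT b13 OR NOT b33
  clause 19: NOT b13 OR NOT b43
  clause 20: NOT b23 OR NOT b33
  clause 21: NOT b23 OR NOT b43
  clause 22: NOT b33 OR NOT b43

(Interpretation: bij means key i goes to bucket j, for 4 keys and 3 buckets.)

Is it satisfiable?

No, unsatisfiable

Case b11 = false:
Case b12 = true:
Unit clause (NOT b22) forces b22 = false.
Unit clause (NOT b32) forces b32 = false.
Unit clause (NOT b42) forces b42 = false.
Case b21 = true:
Unit clause (NOT b31) forces b31 = false.
Unit clause (b33) forces b33 = true.
Unit clause (NOT b41) forces b41 = false.
Unit clause (b43) forces b43 = true.
That conflicts with the unit clause (NOT b43).
Backtrack on b21: now try b21 = false.
Unit clause (b23) forces b23 = true.
Unit clause (NOT b13) forces b13 = false.
Unit clause (NOT b33) forces b33 = false.
Unit clause (b31) forces b31 = true.
Unit clause (NOT b41) forces b41 = false.
Unit clause (b43) forces b43 = true.
That conflicts with the unit clause (NOT b43).
Either choice for b21 ends in contradiction.
Backtrack on b12: now try b12 = false.
Unit clause (b13) forces b13 = true.
Unit clause (NOT b23) forces b23 = false.
Unit clause (NOT b33) forces b33 = false.
Unit clause (NOT b43) forces b43 = false.
Case b21 = true:
Unit clause (NOT b31) forces b31 = false.
Unit clause (b32) forces b32 = true.
Unit clause (NOT b41) forces b41 = false.
Unit clause (b42) forces b42 = true.
That conflicts with the unit clause (NOT b42).
Backtrack on b21: now try b21 = false.
Unit clause (b22) forces b22 = true.
Unit clause (NOT b32) forces b32 = false.
Unit clause (b31) forces b31 = true.
Unit clause (NOT b41) forces b41 = false.
Unit clause (b42) forces b42 = true.
That conflicts with the unit clause (NOT b42).
Either choice for b21 ends in contradiction.
Either choice for b12 ends in contradiction.
Backtrack on b11: now try b11 = true.
Unit clause (NOT b21) forces b21 = false.
Unit clause (NOT b31) forces b31 = false.
Unit clause (NOT b41) forces b41 = false.
Case b22 = true:
Unit clause (NOT b12) forces b12 = false.
Unit clause (NOT b32) forces b32 = false.
Unit clause (b33) forces b33 = true.
Unit clause (NOT b42) forces b42 = false.
Unit clause (b43) forces b43 = true.
That conflicts with the unit clause (NOT b43).
Backtrack on b22: now try b22 = false.
Unit clause (b23) forces b23 = true.
Unit clause (NOT b13) forces b13 = false.
Unit clause (NOT b33) forces b33 = false.
Unit clause (b32) forces b32 = true.
Unit clause (NOT b12) forces b12 = false.
Unit clause (NOT b42) forces b42 = false.
Unit clause (b43) forces b43 = true.
That conflicts with the unit clause (NOT b43).
Either choice for b22 ends in contradiction.
Either choice for b11 ends in contradiction.
No assignment satisfies every clause.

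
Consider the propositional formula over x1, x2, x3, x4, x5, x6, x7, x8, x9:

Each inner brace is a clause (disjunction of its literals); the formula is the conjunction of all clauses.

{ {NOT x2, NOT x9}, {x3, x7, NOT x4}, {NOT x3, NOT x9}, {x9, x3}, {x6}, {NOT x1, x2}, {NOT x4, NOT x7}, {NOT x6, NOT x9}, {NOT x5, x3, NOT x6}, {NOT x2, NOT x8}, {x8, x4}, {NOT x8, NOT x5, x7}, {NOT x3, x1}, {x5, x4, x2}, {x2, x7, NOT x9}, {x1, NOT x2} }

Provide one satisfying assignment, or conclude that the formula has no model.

(x6) alone gives x6 = true.
(NOT x9) alone gives x9 = false.
(x3) alone gives x3 = true.
(x1) alone gives x1 = true.
(x2) alone gives x2 = true.
(NOT x8) alone gives x8 = false.
(x4) alone gives x4 = true.
(NOT x7) alone gives x7 = false.
Every clause is now satisfied; x5 is unconstrained.

x1 ↦ true; x2 ↦ true; x3 ↦ true; x4 ↦ true; x5 ↦ true; x6 ↦ true; x7 ↦ false; x8 ↦ false; x9 ↦ false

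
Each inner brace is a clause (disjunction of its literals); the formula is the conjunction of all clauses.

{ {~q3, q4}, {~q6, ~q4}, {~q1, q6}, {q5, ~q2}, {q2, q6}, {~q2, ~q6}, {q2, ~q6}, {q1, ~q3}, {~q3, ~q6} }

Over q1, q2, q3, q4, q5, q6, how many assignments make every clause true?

There are 2^6 = 64 truth assignments over (q1, q2, q3, q4, q5, q6).
Split on q2. With q2 = 1, the clauses containing q2 are satisfied and ~q2 drops from the rest; 2 of the 2^5 = 32 assignments to the other variables satisfy what remains.
With q2 = 0, by the same count on the reduced clause set, 0 assignments work.
(One model: q1=F, q2=T, q3=F, q4=F, q5=T, q6=F.)
Total: 2 + 0 = 2.

2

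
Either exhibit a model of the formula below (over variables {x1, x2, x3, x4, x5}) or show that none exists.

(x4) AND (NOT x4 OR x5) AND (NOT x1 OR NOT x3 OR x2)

The clause (x4) is unit, so x4 = true.
The clause (x5) is unit, so x5 = true.
Branch on x1: set x1 = false.
No clause remains; x2, x3 are free.

x1: false; x2: true; x3: false; x4: true; x5: true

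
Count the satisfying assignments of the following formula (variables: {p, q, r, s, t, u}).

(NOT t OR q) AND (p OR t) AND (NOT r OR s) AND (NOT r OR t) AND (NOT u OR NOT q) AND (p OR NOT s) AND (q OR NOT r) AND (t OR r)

4

There are 2^6 = 64 truth assignments over (p, q, r, s, t, u).
Split on p. With p = true, the clauses containing p are satisfied and NOT p drops from the rest; 3 of the 2^5 = 32 assignments to the other variables satisfy what remains.
With p = false, by the same count on the reduced clause set, 1 assignment works.
Total: 3 + 1 = 4.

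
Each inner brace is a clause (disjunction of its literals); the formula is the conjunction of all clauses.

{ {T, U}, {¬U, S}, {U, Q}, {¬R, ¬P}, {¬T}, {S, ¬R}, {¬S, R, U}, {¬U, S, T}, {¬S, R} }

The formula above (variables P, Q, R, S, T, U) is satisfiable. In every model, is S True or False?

True

Suppose S = False.
The clause (¬U) is unit, so U = False.
The clause (T) is unit, so T = True.
Now (¬T) is unsatisfied and unit — conflict.
So every satisfying assignment has S = True.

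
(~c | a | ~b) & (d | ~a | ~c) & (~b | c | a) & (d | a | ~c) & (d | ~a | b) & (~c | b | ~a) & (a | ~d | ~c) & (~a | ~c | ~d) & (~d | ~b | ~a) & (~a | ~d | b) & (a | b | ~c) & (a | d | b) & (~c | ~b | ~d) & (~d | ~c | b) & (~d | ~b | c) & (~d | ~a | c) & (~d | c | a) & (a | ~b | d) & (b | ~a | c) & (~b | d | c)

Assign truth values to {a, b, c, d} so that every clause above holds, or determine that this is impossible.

UNSATISFIABLE

Try c = 0.
Try b = 0.
(~a) alone gives a = 0.
(d) alone gives d = 1.
Now (~d) is unsatisfied and unit — conflict.
So b must be the other value — set b = 1.
(a) alone gives a = 1.
(~d) alone gives d = 0.
Now (d) is unsatisfied and unit — conflict.
Either choice for b ends in contradiction.
So c must be the other value — set c = 1.
Try a = 1.
(d) alone gives d = 1.
Now (~d) is unsatisfied and unit — conflict.
So a must be the other value — set a = 0.
(~b) alone gives b = 0.
Now (b) is unsatisfied and unit — conflict.
Either choice for a ends in contradiction.
Either choice for c ends in contradiction.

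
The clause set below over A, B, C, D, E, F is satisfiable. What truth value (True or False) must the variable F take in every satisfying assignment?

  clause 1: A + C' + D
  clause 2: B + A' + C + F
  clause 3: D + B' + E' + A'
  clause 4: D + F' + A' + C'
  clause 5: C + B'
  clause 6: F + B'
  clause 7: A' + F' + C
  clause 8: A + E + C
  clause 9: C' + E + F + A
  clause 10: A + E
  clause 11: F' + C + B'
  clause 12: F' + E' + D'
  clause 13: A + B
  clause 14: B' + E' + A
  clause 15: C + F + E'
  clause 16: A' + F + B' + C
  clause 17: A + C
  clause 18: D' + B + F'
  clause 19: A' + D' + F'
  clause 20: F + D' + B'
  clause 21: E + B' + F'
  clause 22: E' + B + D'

False

Suppose F = 1.
Suppose C = 1.
Suppose A = 1.
The clause (D) is unit, so D = 1.
That conflicts with the unit clause (D').
Undo A and try A = 0.
The clause (D) is unit, so D = 1.
The clause (E) is unit, so E = 1.
That conflicts with the unit clause (E').
Neither A = 1 nor A = 0 works.
Undo C and try C = 0.
The clause (B') is unit, so B = 0.
The clause (A') is unit, so A = 0.
That conflicts with the unit clause (A).
Neither C = 1 nor C = 0 works.
So every satisfying assignment has F = False.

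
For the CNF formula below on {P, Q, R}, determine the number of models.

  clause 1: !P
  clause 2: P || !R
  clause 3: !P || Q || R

2

There are 2^3 = 8 truth assignments over (P, Q, R).
Check each against the 3 clauses (columns in the order P, Q, R):
  F F F  ✓ satisfies all
  F F T  ✗ fails (P || !R)
  F T F  ✓ satisfies all
  F T T  ✗ fails (P || !R)
  T F F  ✗ fails (!P)
  T F T  ✗ fails (!P)
  T T F  ✗ fails (!P)
  T T T  ✗ fails (!P)
2 of the 8 rows are models.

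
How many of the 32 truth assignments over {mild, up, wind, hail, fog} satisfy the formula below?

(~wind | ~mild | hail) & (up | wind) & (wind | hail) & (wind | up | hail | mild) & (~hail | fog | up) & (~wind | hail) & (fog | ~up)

6

There are 2^5 = 32 truth assignments over (mild, up, wind, hail, fog).
Split on up. With up = 1, the clauses containing up are satisfied and ~up drops from the rest; 4 of the 2^4 = 16 assignments to the other variables satisfy what remains.
With up = 0, by the same count on the reduced clause set, 2 assignments work.
(One model: mild=F, up=F, wind=T, hail=T, fog=T.)
Total: 4 + 2 = 6.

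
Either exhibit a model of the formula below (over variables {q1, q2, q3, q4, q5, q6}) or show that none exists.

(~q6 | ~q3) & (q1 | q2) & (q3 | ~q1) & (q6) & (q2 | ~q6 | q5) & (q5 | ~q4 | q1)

q1=0; q2=1; q3=0; q4=1; q5=1; q6=1

From the singleton clause (q6), q6 = 1.
From the singleton clause (~q3), q3 = 0.
From the singleton clause (~q1), q1 = 0.
From the singleton clause (q2), q2 = 1.
Case q5 = 1:
All clauses hold; q4 can take either value.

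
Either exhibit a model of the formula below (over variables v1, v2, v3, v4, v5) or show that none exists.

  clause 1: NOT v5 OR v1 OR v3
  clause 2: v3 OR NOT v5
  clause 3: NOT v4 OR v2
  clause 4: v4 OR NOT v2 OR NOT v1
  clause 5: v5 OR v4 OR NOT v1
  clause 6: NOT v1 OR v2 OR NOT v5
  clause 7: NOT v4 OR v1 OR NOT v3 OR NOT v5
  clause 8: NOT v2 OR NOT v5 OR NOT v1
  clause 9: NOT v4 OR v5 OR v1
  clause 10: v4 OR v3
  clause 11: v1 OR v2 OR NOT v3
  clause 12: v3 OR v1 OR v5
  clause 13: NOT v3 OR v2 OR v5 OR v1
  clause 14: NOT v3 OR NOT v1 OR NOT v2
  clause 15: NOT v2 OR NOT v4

v1: false; v2: true; v3: true; v4: false; v5: false

Case v3 = true:
Case v4 = false:
Case v2 = true:
From the singleton clause (NOT v1), v1 = false.
All clauses hold; v5 can take either value.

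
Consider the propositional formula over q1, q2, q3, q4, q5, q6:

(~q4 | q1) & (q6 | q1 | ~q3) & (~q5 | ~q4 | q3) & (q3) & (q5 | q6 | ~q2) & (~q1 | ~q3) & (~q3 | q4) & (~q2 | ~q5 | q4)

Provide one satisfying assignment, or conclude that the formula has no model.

UNSATISFIABLE

The clause (q3) is unit, so q3 = 1.
The clause (~q1) is unit, so q1 = 0.
The clause (~q4) is unit, so q4 = 0.
But (q4) is also a unit clause — contradiction.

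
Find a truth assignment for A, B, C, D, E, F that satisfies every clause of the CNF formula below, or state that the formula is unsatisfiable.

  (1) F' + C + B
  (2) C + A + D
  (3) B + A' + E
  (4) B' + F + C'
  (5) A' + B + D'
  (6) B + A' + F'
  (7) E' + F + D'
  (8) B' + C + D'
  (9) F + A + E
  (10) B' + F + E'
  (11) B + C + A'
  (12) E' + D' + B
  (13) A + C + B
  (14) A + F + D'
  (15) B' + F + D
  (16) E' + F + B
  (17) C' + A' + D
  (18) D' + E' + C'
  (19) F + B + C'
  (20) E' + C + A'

Suppose F = 1.
Suppose C = 1.
Suppose B = 1.
Suppose A = 0.
Suppose D = 0.
No clause remains; E is free.

A: 0, B: 1, C: 1, D: 0, E: 1, F: 1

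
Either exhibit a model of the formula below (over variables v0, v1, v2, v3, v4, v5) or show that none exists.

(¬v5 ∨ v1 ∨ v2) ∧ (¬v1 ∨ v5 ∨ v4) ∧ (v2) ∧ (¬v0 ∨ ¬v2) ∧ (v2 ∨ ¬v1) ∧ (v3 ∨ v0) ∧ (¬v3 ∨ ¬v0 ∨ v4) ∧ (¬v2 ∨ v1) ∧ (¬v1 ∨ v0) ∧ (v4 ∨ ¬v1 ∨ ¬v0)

The clause (v2) is unit, so v2 = True.
The clause (¬v0) is unit, so v0 = False.
The clause (v3) is unit, so v3 = True.
The clause (v1) is unit, so v1 = True.
That conflicts with the unit clause (¬v1).

UNSATISFIABLE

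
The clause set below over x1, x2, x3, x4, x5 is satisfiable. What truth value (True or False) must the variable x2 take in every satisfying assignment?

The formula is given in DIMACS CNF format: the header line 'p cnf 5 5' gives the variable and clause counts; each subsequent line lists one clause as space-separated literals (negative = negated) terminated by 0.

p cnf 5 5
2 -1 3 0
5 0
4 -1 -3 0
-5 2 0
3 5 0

Suppose x2 = False.
Unit clause (x5) forces x5 = True.
Now (¬x5) is unsatisfied and unit — conflict.
So every satisfying assignment has x2 = True.

True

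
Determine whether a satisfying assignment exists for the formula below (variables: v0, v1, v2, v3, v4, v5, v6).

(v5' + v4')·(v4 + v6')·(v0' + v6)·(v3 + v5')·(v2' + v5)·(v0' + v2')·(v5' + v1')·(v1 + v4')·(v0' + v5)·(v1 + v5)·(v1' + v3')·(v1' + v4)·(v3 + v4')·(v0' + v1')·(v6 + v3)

Satisfiable

Branch on v5: set v5 = 1.
Unit clause (v4') forces v4 = 0.
Unit clause (v6') forces v6 = 0.
Unit clause (v0') forces v0 = 0.
Unit clause (v3) forces v3 = 1.
Unit clause (v1') forces v1 = 0.
Every clause is now satisfied; v2 is unconstrained.
A satisfying assignment: v0: 0, v1: 0, v2: 1, v3: 1, v4: 0, v5: 1, v6: 0.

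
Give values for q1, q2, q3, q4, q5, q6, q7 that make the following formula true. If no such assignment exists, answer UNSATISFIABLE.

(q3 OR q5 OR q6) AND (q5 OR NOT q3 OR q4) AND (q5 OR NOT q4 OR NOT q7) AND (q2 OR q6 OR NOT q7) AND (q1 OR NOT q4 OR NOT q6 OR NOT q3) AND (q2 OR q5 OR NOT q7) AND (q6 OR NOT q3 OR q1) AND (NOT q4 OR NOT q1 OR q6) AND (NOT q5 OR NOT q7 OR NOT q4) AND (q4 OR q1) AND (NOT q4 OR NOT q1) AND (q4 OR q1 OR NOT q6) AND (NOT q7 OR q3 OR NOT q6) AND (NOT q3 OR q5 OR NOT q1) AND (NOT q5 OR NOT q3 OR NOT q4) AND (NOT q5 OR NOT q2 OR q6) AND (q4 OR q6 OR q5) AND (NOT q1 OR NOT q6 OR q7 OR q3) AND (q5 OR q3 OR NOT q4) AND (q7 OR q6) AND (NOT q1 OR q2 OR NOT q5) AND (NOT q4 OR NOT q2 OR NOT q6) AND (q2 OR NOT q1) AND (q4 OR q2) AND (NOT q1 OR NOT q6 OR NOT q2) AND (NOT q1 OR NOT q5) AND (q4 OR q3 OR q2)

q1: false, q2: false, q3: false, q4: true, q5: true, q6: true, q7: false

Try q4 = true.
The clause (NOT q1) is unit, so q1 = false.
Try q5 = true.
The clause (NOT q7) is unit, so q7 = false.
The clause (NOT q3) is unit, so q3 = false.
The clause (q6) is unit, so q6 = true.
The clause (NOT q2) is unit, so q2 = false.
This assignment satisfies each clause.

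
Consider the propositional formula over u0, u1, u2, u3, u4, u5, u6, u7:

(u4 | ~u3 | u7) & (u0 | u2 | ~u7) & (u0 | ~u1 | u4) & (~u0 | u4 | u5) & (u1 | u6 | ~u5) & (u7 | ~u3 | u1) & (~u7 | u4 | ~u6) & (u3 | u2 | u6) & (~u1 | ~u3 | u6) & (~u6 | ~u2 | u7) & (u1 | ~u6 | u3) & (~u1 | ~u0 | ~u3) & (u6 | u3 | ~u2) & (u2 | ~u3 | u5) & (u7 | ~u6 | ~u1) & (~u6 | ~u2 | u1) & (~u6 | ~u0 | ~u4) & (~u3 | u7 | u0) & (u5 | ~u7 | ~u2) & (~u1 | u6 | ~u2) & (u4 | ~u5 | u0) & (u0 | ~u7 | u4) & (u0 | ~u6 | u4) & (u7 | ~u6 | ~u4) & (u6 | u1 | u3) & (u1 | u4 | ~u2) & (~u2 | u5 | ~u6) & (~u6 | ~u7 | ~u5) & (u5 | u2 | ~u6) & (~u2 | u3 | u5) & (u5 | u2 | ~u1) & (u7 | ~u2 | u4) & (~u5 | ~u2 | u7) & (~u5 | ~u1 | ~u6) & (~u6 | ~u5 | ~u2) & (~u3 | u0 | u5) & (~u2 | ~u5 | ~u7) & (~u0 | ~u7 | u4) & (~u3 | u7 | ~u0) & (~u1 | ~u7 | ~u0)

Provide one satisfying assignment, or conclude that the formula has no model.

UNSATISFIABLE

Case u4 = 1:
Case u6 = 0:
Case u1 = 1:
From the singleton clause (~u3), u3 = 0.
From the singleton clause (u2), u2 = 1.
That conflicts with the unit clause (~u2).
Backtrack on u1: now try u1 = 0.
From the singleton clause (~u5), u5 = 0.
From the singleton clause (u3), u3 = 1.
From the singleton clause (u7), u7 = 1.
From the singleton clause (u2), u2 = 1.
That conflicts with the unit clause (~u2).
Neither u1 = 1 nor u1 = 0 works.
Backtrack on u6: now try u6 = 1.
From the singleton clause (~u0), u0 = 0.
From the singleton clause (u7), u7 = 1.
From the singleton clause (u2), u2 = 1.
From the singleton clause (u1), u1 = 1.
From the singleton clause (u5), u5 = 1.
That conflicts with the unit clause (~u5).
Neither u6 = 1 nor u6 = 0 works.
Backtrack on u4: now try u4 = 0.
Case u3 = 0:
Case u0 = 1:
From the singleton clause (u5), u5 = 1.
From the singleton clause (~u7), u7 = 0.
From the singleton clause (~u2), u2 = 0.
From the singleton clause (u6), u6 = 1.
From the singleton clause (u1), u1 = 1.
That conflicts with the unit clause (~u1).
Backtrack on u0: now try u0 = 0.
From the singleton clause (~u1), u1 = 0.
From the singleton clause (~u6), u6 = 0.
That conflicts with the unit clause (u6).
Neither u0 = 1 nor u0 = 0 works.
Backtrack on u3: now try u3 = 1.
From the singleton clause (u7), u7 = 1.
From the singleton clause (~u6), u6 = 0.
From the singleton clause (~u1), u1 = 0.
From the singleton clause (~u5), u5 = 0.
From the singleton clause (~u0), u0 = 0.
That conflicts with the unit clause (u0).
Neither u3 = 1 nor u3 = 0 works.
Neither u4 = 1 nor u4 = 0 works.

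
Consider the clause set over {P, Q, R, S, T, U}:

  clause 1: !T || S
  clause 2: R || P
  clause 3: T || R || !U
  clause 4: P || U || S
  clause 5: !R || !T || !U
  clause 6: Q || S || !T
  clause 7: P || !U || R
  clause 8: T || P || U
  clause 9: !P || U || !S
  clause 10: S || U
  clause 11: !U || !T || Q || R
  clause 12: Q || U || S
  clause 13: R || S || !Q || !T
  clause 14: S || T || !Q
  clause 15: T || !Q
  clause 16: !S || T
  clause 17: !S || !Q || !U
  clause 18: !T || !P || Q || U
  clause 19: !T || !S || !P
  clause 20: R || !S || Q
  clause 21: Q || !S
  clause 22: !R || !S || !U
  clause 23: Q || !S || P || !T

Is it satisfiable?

Yes, satisfiable

Case T = true:
(S) alone gives S = true.
(!P) alone gives P = false.
(R) alone gives R = true.
(!U) alone gives U = false.
(Q) alone gives Q = true.
Every clause now holds.
A satisfying assignment: P: false,  Q: true,  R: true,  S: true,  T: true,  U: false.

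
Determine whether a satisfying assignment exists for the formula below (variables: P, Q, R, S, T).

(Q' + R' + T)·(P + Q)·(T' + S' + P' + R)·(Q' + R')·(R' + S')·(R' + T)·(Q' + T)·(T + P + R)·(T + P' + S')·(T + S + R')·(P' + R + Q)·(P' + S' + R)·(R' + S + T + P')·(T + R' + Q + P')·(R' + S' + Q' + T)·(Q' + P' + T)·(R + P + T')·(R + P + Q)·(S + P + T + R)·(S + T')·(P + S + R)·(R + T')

Try P = 1.
Try Q = 0.
Unit clause (R) forces R = 1.
Unit clause (S') forces S = 0.
Unit clause (T) forces T = 1.
That conflicts with the unit clause (T').
That branch fails; take Q = 1 instead.
Unit clause (R') forces R = 0.
Unit clause (T) forces T = 1.
That conflicts with the unit clause (T').
Neither Q = 1 nor Q = 0 works.
That branch fails; take P = 0 instead.
Unit clause (Q) forces Q = 1.
Unit clause (R') forces R = 0.
Unit clause (T) forces T = 1.
That conflicts with the unit clause (T').
Neither P = 1 nor P = 0 works.
No assignment satisfies every clause.

Unsatisfiable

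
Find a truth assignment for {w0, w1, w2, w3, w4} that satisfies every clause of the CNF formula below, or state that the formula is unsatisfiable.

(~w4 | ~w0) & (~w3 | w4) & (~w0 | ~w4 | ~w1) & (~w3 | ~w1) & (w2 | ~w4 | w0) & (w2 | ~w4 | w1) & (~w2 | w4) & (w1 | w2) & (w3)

The clause (w3) is unit, so w3 = 1.
The clause (w4) is unit, so w4 = 1.
The clause (~w0) is unit, so w0 = 0.
The clause (~w1) is unit, so w1 = 0.
The clause (w2) is unit, so w2 = 1.
This assignment satisfies each clause.

w0 ↦ 0, w1 ↦ 0, w2 ↦ 1, w3 ↦ 1, w4 ↦ 1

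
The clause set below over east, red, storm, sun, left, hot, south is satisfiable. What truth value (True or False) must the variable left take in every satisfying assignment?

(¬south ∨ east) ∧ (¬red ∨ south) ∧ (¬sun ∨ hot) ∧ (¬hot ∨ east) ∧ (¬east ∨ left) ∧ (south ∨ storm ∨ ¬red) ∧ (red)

True

Suppose left = False.
Unit clause (¬east) forces east = False.
Unit clause (¬south) forces south = False.
Unit clause (¬red) forces red = False.
That conflicts with the unit clause (red).
So every satisfying assignment has left = True.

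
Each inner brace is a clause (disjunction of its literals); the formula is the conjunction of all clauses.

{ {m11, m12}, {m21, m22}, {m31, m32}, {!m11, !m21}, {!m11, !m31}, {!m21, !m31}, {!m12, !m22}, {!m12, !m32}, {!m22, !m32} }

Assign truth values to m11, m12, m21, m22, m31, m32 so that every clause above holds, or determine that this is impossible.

UNSATISFIABLE

Case m11 = true:
(!m21) alone gives m21 = false.
(m22) alone gives m22 = true.
(!m31) alone gives m31 = false.
(m32) alone gives m32 = true.
But (!m32) is also a unit clause — contradiction.
So m11 must be the other value — set m11 = false.
(m12) alone gives m12 = true.
(!m22) alone gives m22 = false.
(m21) alone gives m21 = true.
(!m31) alone gives m31 = false.
(m32) alone gives m32 = true.
But (!m32) is also a unit clause — contradiction.
Either choice for m11 ends in contradiction.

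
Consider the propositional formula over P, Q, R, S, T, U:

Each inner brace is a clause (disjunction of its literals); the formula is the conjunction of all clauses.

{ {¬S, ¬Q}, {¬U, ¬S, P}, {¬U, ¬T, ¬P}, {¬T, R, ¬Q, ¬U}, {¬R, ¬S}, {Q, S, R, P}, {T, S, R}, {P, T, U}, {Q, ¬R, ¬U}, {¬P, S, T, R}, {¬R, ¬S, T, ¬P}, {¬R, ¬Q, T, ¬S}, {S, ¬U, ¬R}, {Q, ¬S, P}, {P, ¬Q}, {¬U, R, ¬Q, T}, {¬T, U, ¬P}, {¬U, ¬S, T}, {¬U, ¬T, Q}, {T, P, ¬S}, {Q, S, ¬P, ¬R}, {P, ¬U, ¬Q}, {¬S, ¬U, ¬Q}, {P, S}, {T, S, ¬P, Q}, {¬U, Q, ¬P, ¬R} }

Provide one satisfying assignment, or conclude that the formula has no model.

Suppose S = True.
From the singleton clause (¬Q), Q = False.
From the singleton clause (¬R), R = False.
From the singleton clause (P), P = True.
Suppose U = False.
From the singleton clause (¬T), T = False.
Every clause now holds.

P ↦ True, Q ↦ False, R ↦ False, S ↦ True, T ↦ False, U ↦ False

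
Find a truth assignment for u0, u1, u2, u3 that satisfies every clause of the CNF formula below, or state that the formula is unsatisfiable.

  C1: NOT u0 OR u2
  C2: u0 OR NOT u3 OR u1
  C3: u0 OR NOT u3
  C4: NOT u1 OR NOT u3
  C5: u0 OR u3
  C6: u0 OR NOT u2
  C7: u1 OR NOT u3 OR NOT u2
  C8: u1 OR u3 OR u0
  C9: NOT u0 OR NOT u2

Suppose u0 = false.
Unit clause (NOT u3) forces u3 = false.
That conflicts with the unit clause (u3).
Backtrack on u0: now try u0 = true.
Unit clause (u2) forces u2 = true.
That conflicts with the unit clause (NOT u2).
Neither u0 = true nor u0 = false works.

UNSATISFIABLE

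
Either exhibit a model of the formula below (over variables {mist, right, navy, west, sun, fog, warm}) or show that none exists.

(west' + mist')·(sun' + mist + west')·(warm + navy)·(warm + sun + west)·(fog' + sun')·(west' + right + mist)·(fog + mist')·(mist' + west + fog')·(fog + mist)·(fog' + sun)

UNSATISFIABLE

Branch on west: set west = 0.
Branch on warm: set warm = 1.
Branch on fog: set fog = 0.
Unit clause (mist') forces mist = 0.
But (mist) is also a unit clause — contradiction.
That branch fails; take fog = 1 instead.
Unit clause (sun') forces sun = 0.
But (sun) is also a unit clause — contradiction.
Either choice for fog ends in contradiction.
That branch fails; take warm = 0 instead.
Unit clause (navy) forces navy = 1.
Unit clause (sun) forces sun = 1.
Unit clause (fog') forces fog = 0.
Unit clause (mist') forces mist = 0.
But (mist) is also a unit clause — contradiction.
Either choice for warm ends in contradiction.
That branch fails; take west = 1 instead.
Unit clause (mist') forces mist = 0.
Unit clause (sun') forces sun = 0.
Unit clause (right) forces right = 1.
Unit clause (fog) forces fog = 1.
But (fog') is also a unit clause — contradiction.
Either choice for west ends in contradiction.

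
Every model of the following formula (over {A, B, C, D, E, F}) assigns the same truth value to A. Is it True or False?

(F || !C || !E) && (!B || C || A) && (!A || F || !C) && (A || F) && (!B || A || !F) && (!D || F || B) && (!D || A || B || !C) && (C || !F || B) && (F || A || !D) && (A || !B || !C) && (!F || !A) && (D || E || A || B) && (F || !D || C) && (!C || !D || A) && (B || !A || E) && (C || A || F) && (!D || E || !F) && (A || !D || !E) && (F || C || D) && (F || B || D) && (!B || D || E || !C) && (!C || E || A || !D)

False

Suppose A = true.
(!F) alone gives F = false.
(!C) alone gives C = false.
(!D) alone gives D = false.
That conflicts with the unit clause (D).
So every satisfying assignment has A = False.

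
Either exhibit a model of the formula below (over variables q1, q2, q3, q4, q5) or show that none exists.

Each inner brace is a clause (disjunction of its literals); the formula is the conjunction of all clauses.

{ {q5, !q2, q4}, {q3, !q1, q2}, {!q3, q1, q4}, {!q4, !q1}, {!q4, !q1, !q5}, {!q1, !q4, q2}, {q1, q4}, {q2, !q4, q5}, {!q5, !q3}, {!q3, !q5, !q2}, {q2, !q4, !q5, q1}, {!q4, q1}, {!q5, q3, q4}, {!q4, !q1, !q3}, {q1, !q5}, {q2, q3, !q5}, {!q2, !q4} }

Suppose q4 = false.
Unit clause (q1) forces q1 = true.
Suppose q5 = false.
Unit clause (!q2) forces q2 = false.
Unit clause (q3) forces q3 = true.
All clauses are satisfied.

q1=true, q2=false, q3=true, q4=false, q5=false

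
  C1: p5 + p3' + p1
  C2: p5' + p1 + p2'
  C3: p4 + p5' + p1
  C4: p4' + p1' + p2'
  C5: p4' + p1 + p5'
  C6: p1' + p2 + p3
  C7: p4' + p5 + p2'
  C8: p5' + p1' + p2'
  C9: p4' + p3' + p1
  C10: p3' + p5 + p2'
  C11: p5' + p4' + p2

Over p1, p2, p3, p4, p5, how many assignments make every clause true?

7

There are 2^5 = 32 truth assignments over (p1, p2, p3, p4, p5).
Split on p5. With p5 = 1, the clauses containing p5 are satisfied and p5' drops from the rest; 1 of the 2^4 = 16 assignments to the other variables satisfy what remains.
With p5 = 0, by the same count on the reduced clause set, 6 assignments work.
Total: 1 + 6 = 7.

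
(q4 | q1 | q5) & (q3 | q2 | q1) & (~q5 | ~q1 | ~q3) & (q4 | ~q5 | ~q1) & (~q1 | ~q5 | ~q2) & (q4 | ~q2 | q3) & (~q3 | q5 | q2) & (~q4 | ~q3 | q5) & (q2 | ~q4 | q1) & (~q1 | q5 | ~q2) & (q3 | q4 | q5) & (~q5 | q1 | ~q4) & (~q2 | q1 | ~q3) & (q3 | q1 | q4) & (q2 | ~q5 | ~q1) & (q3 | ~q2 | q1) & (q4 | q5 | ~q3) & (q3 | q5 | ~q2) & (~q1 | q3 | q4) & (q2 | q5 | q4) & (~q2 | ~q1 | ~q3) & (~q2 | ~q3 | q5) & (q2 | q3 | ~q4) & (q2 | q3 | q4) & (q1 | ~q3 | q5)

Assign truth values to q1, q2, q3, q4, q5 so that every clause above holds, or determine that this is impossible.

q1: 0,  q2: 0,  q3: 1,  q4: 0,  q5: 1

Suppose q4 = 0.
Suppose q1 = 0.
The clause (q5) is unit, so q5 = 1.
The clause (q3) is unit, so q3 = 1.
The clause (~q2) is unit, so q2 = 0.
All clauses are satisfied.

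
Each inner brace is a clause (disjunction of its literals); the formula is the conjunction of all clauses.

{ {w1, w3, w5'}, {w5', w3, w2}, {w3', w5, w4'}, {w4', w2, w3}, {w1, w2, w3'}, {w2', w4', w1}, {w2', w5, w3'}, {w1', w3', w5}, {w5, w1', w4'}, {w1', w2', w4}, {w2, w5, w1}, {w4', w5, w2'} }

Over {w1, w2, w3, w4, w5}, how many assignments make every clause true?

7

There are 2^5 = 32 truth assignments over (w1, w2, w3, w4, w5).
Split on w5. With w5 = 1, the clauses containing w5 are satisfied and w5' drops from the rest; 5 of the 2^4 = 16 assignments to the other variables satisfy what remains.
With w5 = 0, by the same count on the reduced clause set, 2 assignments work.
Total: 5 + 2 = 7.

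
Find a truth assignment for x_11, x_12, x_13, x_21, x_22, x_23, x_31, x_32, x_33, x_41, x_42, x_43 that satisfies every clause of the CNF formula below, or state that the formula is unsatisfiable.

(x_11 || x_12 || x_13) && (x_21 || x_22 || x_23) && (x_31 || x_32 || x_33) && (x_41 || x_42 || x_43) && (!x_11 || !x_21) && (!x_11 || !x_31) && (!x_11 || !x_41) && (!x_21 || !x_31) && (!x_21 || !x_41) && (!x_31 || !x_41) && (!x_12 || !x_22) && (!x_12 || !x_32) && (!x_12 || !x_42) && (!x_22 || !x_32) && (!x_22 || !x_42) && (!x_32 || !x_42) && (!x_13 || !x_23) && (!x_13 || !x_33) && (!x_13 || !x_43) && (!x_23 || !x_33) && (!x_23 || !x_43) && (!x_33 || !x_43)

Try x_11 = false.
Try x_12 = true.
Unit clause (!x_22) forces x_22 = false.
Unit clause (!x_32) forces x_32 = false.
Unit clause (!x_42) forces x_42 = false.
Try x_21 = true.
Unit clause (!x_31) forces x_31 = false.
Unit clause (x_33) forces x_33 = true.
Unit clause (!x_41) forces x_41 = false.
Unit clause (x_43) forces x_43 = true.
Now (!x_43) is unsatisfied and unit — conflict.
Backtrack on x_21: now try x_21 = false.
Unit clause (x_23) forces x_23 = true.
Unit clause (!x_13) forces x_13 = false.
Unit clause (!x_33) forces x_33 = false.
Unit clause (x_31) forces x_31 = true.
Unit clause (!x_41) forces x_41 = false.
Unit clause (x_43) forces x_43 = true.
Now (!x_43) is unsatisfied and unit — conflict.
Neither x_21 = true nor x_21 = false works.
Backtrack on x_12: now try x_12 = false.
Unit clause (x_13) forces x_13 = true.
Unit clause (!x_23) forces x_23 = false.
Unit clause (!x_33) forces x_33 = false.
Unit clause (!x_43) forces x_43 = false.
Try x_21 = true.
Unit clause (!x_31) forces x_31 = false.
Unit clause (x_32) forces x_32 = true.
Unit clause (!x_41) forces x_41 = false.
Unit clause (x_42) forces x_42 = true.
Now (!x_42) is unsatisfied and unit — conflict.
Backtrack on x_21: now try x_21 = false.
Unit clause (x_22) forces x_22 = true.
Unit clause (!x_32) forces x_32 = false.
Unit clause (x_31) forces x_31 = true.
Unit clause (!x_41) forces x_41 = false.
Unit clause (x_42) forces x_42 = true.
Now (!x_42) is unsatisfied and unit — conflict.
Neither x_21 = true nor x_21 = false works.
Neither x_12 = true nor x_12 = false works.
Backtrack on x_11: now try x_11 = true.
Unit clause (!x_21) forces x_21 = false.
Unit clause (!x_31) forces x_31 = false.
Unit clause (!x_41) forces x_41 = false.
Try x_22 = true.
Unit clause (!x_12) forces x_12 = false.
Unit clause (!x_32) forces x_32 = false.
Unit clause (x_33) forces x_33 = true.
Unit clause (!x_42) forces x_42 = false.
Unit clause (x_43) forces x_43 = true.
Now (!x_43) is unsatisfied and unit — conflict.
Backtrack on x_22: now try x_22 = false.
Unit clause (x_23) forces x_23 = true.
Unit clause (!x_13) forces x_13 = false.
Unit clause (!x_33) forces x_33 = false.
Unit clause (x_32) forces x_32 = true.
Unit clause (!x_12) forces x_12 = false.
Unit clause (!x_42) forces x_42 = false.
Unit clause (x_43) forces x_43 = true.
Now (!x_43) is unsatisfied and unit — conflict.
Neither x_22 = true nor x_22 = false works.
Neither x_11 = true nor x_11 = false works.

UNSATISFIABLE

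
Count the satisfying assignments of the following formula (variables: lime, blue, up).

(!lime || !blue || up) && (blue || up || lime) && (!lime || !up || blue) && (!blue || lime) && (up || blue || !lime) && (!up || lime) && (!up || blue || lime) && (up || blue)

1

There are 2^3 = 8 truth assignments over (lime, blue, up).
Split on lime. With lime = true, the clauses containing lime are satisfied and !lime drops from the rest; 1 of the 2^2 = 4 assignments to the other variables satisfy what remains.
With lime = false, by the same count on the reduced clause set, 0 assignments work.
Total: 1 + 0 = 1.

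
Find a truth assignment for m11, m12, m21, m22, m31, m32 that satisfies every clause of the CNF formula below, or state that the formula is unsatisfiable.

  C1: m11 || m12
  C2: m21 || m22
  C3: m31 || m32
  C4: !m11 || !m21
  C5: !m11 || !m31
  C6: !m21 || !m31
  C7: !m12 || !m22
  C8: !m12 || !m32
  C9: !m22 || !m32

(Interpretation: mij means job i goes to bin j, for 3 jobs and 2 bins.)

UNSATISFIABLE

Try m11 = true.
(!m21) alone gives m21 = false.
(m22) alone gives m22 = true.
(!m31) alone gives m31 = false.
(m32) alone gives m32 = true.
But (!m32) is also a unit clause — contradiction.
Backtrack on m11: now try m11 = false.
(m12) alone gives m12 = true.
(!m22) alone gives m22 = false.
(m21) alone gives m21 = true.
(!m31) alone gives m31 = false.
(m32) alone gives m32 = true.
But (!m32) is also a unit clause — contradiction.
Both values of m11 lead to a conflict.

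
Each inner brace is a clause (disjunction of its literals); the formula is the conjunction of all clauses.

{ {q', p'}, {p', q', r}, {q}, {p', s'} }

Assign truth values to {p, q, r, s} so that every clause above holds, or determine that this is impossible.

(q) alone gives q = 1.
(p') alone gives p = 0.
All clauses hold; r, s can take either value.

p=0, q=1, r=0, s=1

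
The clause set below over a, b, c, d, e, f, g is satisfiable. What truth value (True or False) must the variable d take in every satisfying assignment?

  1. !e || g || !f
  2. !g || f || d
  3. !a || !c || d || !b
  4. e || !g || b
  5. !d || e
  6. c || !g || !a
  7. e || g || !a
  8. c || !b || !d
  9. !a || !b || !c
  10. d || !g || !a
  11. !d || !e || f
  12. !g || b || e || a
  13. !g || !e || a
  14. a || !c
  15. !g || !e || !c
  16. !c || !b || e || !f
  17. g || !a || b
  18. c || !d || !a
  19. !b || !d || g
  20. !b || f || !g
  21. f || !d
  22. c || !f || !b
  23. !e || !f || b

Suppose d = true.
Unit clause (e) forces e = true.
Unit clause (f) forces f = true.
Unit clause (g) forces g = true.
Unit clause (a) forces a = true.
Unit clause (c) forces c = true.
That conflicts with the unit clause (!c).
So every satisfying assignment has d = False.

False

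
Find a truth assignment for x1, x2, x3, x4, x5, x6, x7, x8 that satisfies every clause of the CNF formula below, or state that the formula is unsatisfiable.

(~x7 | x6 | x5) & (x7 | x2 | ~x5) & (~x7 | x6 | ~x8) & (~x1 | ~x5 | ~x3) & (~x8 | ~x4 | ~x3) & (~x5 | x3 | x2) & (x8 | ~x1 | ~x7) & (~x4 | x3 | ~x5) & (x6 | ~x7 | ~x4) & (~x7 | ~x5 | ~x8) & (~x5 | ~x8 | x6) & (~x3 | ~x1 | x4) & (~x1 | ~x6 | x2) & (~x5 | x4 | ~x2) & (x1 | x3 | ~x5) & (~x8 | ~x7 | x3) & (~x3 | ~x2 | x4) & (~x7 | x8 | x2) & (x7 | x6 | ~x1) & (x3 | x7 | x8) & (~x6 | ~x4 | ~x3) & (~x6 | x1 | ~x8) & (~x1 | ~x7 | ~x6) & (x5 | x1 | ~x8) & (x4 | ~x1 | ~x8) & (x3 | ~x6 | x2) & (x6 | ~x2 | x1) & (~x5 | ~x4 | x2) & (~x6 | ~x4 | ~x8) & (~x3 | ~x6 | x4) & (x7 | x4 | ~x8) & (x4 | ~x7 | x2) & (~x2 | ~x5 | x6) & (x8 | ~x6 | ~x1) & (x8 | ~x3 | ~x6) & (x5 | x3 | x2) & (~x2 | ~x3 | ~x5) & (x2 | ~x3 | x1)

x1 ↦ 0,  x2 ↦ 1,  x3 ↦ 0,  x4 ↦ 0,  x5 ↦ 0,  x6 ↦ 1,  x7 ↦ 1,  x8 ↦ 0

Try x7 = 1.
Try x6 = 1.
Unit clause (~x1) forces x1 = 0.
Unit clause (~x8) forces x8 = 0.
Unit clause (x2) forces x2 = 1.
Unit clause (~x3) forces x3 = 0.
Unit clause (~x5) forces x5 = 0.
All clauses hold; x4 can take either value.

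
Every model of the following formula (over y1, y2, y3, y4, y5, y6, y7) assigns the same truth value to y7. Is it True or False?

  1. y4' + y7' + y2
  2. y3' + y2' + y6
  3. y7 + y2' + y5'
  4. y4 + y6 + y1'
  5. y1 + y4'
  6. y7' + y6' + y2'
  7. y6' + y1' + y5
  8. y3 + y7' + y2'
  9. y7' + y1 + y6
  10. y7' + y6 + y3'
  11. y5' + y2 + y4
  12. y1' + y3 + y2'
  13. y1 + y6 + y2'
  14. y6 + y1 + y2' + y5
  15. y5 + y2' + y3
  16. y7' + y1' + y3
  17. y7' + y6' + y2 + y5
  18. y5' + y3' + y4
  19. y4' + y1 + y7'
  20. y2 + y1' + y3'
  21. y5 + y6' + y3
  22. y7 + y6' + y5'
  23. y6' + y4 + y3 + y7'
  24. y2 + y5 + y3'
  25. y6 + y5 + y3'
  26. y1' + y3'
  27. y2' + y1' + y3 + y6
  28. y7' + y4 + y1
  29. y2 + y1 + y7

Suppose y7 = 1.
Suppose y4 = 0.
Unit clause (y1) forces y1 = 1.
Unit clause (y6) forces y6 = 1.
Unit clause (y2') forces y2 = 0.
Unit clause (y5) forces y5 = 1.
But (y5') is also a unit clause — contradiction.
So y4 must be the other value — set y4 = 1.
Unit clause (y2) forces y2 = 1.
Unit clause (y1) forces y1 = 1.
Unit clause (y6') forces y6 = 0.
Unit clause (y3') forces y3 = 0.
But (y3) is also a unit clause — contradiction.
Neither y4 = 1 nor y4 = 0 works.
So every satisfying assignment has y7 = False.

False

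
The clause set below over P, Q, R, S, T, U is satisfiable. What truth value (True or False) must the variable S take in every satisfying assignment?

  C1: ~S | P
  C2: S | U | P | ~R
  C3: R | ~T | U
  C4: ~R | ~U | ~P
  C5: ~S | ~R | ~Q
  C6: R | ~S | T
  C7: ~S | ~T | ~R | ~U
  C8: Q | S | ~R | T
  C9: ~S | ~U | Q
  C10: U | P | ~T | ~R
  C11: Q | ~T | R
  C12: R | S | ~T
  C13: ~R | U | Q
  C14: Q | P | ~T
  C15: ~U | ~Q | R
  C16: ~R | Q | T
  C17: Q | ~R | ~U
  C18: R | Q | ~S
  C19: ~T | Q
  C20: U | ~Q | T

False

Suppose S = 1.
Unit clause (P) forces P = 1.
Suppose R = 0.
Unit clause (T) forces T = 1.
Unit clause (U) forces U = 1.
Unit clause (Q) forces Q = 1.
But (~Q) is also a unit clause — contradiction.
Undo R and try R = 1.
Unit clause (~U) forces U = 0.
Unit clause (~Q) forces Q = 0.
But (Q) is also a unit clause — contradiction.
Either choice for R ends in contradiction.
So every satisfying assignment has S = False.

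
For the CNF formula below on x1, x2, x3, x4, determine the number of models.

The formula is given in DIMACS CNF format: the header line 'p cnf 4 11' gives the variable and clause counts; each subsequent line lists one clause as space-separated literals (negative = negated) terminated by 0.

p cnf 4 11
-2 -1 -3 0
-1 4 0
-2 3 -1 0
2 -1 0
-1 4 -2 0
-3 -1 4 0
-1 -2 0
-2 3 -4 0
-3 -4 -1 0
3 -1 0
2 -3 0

5

There are 2^4 = 16 truth assignments over (x1, x2, x3, x4).
Check each against the 11 clauses (columns in the order x1, x2, x3, x4):
  F F F F  ✓ satisfies all
  F F F T  ✓ satisfies all
  F F T F  ✗ fails (x2 ∨ ¬x3)
  F F T T  ✗ fails (x2 ∨ ¬x3)
  F T F F  ✓ satisfies all
  F T F T  ✗ fails (¬x2 ∨ x3 ∨ ¬x4)
  F T T F  ✓ satisfies all
  F T T T  ✓ satisfies all
  T F F F  ✗ fails (¬x1 ∨ x4)
  T F F T  ✗ fails (x2 ∨ ¬x1)
  T F T F  ✗ fails (¬x1 ∨ x4)
  T F T T  ✗ fails (x2 ∨ ¬x1)
  T T F F  ✗ fails (¬x1 ∨ x4)
  T T F T  ✗ fails (¬x2 ∨ x3 ∨ ¬x1)
  T T T F  ✗ fails (¬x2 ∨ ¬x1 ∨ ¬x3)
  T T T T  ✗ fails (¬x2 ∨ ¬x1 ∨ ¬x3)
5 of the 16 rows are models.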